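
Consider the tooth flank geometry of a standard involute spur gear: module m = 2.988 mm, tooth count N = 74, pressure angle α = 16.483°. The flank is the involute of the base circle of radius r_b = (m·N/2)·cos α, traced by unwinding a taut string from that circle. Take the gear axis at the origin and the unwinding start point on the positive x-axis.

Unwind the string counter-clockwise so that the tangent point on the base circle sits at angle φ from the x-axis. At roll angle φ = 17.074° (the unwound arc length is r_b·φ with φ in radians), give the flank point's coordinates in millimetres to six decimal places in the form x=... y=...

pitch radius r_p = m·N/2 = 2.988·74/2 = 110.556000
base radius r_b = r_p·cos α = 110.556000·cos 16.483° = 106.012586
roll angle φ = 17.074° = 0.29799752 rad
x = r_b·(cos φ + φ·sin φ) = 106.012586·(0.95592635 + 0.29799752·0.29360657) = 110.615693
y = r_b·(sin φ − φ·cos φ) = 106.012586·(0.29360657 − 0.29799752·0.95592635) = 0.926857

x=110.615693 y=0.926857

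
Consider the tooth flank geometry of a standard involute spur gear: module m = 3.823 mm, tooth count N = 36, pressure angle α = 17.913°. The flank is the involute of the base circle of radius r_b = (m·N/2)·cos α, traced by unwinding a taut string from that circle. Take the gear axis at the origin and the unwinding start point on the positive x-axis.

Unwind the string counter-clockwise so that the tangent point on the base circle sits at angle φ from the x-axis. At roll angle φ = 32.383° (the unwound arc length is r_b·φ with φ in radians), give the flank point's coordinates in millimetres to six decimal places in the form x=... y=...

x=75.115903 y=3.816119

pitch radius r_p = m·N/2 = 3.823·36/2 = 68.814000
base radius r_b = r_p·cos α = 68.814000·cos 17.913° = 65.478217
roll angle φ = 32.383° = 0.56518997 rad
x = r_b·(cos φ + φ·sin φ) = 65.478217·(0.84448687 + 0.56518997·0.53557625) = 75.115903
y = r_b·(sin φ − φ·cos φ) = 65.478217·(0.53557625 − 0.56518997·0.84448687) = 3.816119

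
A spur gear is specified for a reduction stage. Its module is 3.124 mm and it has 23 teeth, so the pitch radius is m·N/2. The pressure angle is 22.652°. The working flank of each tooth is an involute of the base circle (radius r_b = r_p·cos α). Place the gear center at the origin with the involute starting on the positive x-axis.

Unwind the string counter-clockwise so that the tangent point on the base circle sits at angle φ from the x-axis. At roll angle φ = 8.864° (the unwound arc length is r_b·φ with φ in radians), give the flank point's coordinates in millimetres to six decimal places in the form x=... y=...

x=33.549097 y=0.040823

pitch radius r_p = m·N/2 = 3.124·23/2 = 35.926000
base radius r_b = r_p·cos α = 35.926000·cos 22.652° = 33.154706
roll angle φ = 8.864° = 0.15470598 rad
x = r_b·(cos φ + φ·sin φ) = 33.154706·(0.98805688 + 0.15470598·0.15408960) = 33.549097
y = r_b·(sin φ − φ·cos φ) = 33.154706·(0.15408960 − 0.15470598·0.98805688) = 0.040823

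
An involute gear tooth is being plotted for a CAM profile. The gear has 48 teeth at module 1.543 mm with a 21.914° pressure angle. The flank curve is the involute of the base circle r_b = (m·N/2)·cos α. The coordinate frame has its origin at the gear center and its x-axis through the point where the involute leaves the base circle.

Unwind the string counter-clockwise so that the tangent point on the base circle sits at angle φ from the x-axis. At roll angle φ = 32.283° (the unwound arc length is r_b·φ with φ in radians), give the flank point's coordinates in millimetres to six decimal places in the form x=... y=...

x=39.384534 y=1.984210

pitch radius r_p = m·N/2 = 1.543·48/2 = 37.032000
base radius r_b = r_p·cos α = 37.032000·cos 21.914° = 34.356256
roll angle φ = 32.283° = 0.56344464 rad
x = r_b·(cos φ + φ·sin φ) = 34.356256·(0.84542034 + 0.56344464·0.53410153) = 39.384534
y = r_b·(sin φ − φ·cos φ) = 34.356256·(0.53410153 − 0.56344464·0.84542034) = 1.984210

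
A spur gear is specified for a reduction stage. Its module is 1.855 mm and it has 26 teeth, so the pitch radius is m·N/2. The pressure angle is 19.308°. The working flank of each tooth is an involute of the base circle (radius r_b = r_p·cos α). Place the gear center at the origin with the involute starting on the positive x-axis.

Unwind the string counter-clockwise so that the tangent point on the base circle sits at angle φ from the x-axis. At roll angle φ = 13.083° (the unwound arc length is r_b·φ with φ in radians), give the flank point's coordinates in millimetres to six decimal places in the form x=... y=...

x=23.344251 y=0.089849

pitch radius r_p = m·N/2 = 1.855·26/2 = 24.115000
base radius r_b = r_p·cos α = 24.115000·cos 19.308° = 22.758647
roll angle φ = 13.083° = 0.22834143 rad
x = r_b·(cos φ + φ·sin φ) = 22.758647·(0.97404317 + 0.22834143·0.22636231) = 23.344251
y = r_b·(sin φ − φ·cos φ) = 22.758647·(0.22636231 − 0.22834143·0.97404317) = 0.089849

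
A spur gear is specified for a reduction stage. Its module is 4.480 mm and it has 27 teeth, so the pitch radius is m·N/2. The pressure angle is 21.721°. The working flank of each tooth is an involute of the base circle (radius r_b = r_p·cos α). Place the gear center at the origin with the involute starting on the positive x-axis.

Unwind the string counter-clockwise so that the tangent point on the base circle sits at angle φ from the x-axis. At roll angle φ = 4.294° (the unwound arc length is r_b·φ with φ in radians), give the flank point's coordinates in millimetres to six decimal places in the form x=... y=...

x=56.343305 y=0.007879

pitch radius r_p = m·N/2 = 4.480·27/2 = 60.480000
base radius r_b = r_p·cos α = 60.480000·cos 21.721° = 56.185738
roll angle φ = 4.294° = 0.07494444 rad
x = r_b·(cos φ + φ·sin φ) = 56.185738·(0.99719298 + 0.07494444·0.07487430) = 56.343305
y = r_b·(sin φ − φ·cos φ) = 56.185738·(0.07487430 − 0.07494444·0.99719298) = 0.007879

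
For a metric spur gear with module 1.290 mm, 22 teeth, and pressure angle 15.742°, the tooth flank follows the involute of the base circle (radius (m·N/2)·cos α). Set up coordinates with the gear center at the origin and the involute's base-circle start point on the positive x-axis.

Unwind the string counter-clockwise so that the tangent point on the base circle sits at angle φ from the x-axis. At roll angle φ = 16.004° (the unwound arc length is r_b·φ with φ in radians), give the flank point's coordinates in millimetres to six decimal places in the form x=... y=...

pitch radius r_p = m·N/2 = 1.290·22/2 = 14.190000
base radius r_b = r_p·cos α = 14.190000·cos 15.742° = 13.657777
roll angle φ = 16.004° = 0.27932249 rad
x = r_b·(cos φ + φ·sin φ) = 13.657777·(0.96124245 + 0.27932249·0.27570446) = 14.180227
y = r_b·(sin φ − φ·cos φ) = 13.657777·(0.27570446 − 0.27932249·0.96124245) = 0.098443

x=14.180227 y=0.098443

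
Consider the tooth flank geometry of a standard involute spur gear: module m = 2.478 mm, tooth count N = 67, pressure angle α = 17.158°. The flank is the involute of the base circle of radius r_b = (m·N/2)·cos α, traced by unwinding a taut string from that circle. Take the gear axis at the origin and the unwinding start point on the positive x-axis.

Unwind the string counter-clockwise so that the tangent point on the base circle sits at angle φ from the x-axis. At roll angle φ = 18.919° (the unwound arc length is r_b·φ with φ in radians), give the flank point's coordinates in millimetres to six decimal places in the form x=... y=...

x=83.525441 y=0.941537

pitch radius r_p = m·N/2 = 2.478·67/2 = 83.013000
base radius r_b = r_p·cos α = 83.013000·cos 17.158° = 79.318496
roll angle φ = 18.919° = 0.33019884 rad
x = r_b·(cos φ + φ·sin φ) = 79.318496·(0.94597789 + 0.33019884·0.32423113) = 83.525441
y = r_b·(sin φ − φ·cos φ) = 79.318496·(0.32423113 − 0.33019884·0.94597789) = 0.941537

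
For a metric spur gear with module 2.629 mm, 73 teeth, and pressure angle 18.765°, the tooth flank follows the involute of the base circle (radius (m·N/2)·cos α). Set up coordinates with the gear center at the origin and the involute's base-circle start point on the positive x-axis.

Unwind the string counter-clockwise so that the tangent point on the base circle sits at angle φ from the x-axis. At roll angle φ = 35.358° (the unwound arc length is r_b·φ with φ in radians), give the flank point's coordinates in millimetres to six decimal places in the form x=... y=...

x=106.545955 y=6.850251

pitch radius r_p = m·N/2 = 2.629·73/2 = 95.958500
base radius r_b = r_p·cos α = 95.958500·cos 18.765° = 90.857917
roll angle φ = 35.358° = 0.61711352 rad
x = r_b·(cos φ + φ·sin φ) = 90.857917·(0.81555221 + 0.61711352·0.57868350) = 106.545955
y = r_b·(sin φ − φ·cos φ) = 90.857917·(0.57868350 − 0.61711352·0.81555221) = 6.850251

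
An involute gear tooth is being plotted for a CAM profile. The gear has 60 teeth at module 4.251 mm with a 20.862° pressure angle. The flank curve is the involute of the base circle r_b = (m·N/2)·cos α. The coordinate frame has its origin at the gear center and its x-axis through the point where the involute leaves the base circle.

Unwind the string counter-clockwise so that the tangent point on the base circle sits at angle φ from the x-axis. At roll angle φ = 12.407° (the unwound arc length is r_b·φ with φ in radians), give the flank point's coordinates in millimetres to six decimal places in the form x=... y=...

pitch radius r_p = m·N/2 = 4.251·60/2 = 127.530000
base radius r_b = r_p·cos α = 127.530000·cos 20.862° = 119.169244
roll angle φ = 12.407° = 0.21654300 rad
x = r_b·(cos φ + φ·sin φ) = 119.169244·(0.97664604 + 0.21654300·0.21485465) = 121.930551
y = r_b·(sin φ − φ·cos φ) = 119.169244·(0.21485465 − 0.21654300·0.97664604) = 0.401456

x=121.930551 y=0.401456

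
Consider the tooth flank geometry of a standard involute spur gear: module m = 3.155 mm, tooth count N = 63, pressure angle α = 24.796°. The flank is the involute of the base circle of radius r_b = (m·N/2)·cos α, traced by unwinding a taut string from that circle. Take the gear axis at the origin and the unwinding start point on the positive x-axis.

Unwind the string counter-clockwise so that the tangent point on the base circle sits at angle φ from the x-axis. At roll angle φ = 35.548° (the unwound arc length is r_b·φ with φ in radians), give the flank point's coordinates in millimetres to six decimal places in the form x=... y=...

pitch radius r_p = m·N/2 = 3.155·63/2 = 99.382500
base radius r_b = r_p·cos α = 99.382500·cos 24.796° = 90.220105
roll angle φ = 35.548° = 0.62042964 rad
x = r_b·(cos φ + φ·sin φ) = 90.220105·(0.81362874 + 0.62042964·0.58138478) = 105.948817
y = r_b·(sin φ − φ·cos φ) = 90.220105·(0.58138478 − 0.62042964·0.81362874) = 6.909542

x=105.948817 y=6.909542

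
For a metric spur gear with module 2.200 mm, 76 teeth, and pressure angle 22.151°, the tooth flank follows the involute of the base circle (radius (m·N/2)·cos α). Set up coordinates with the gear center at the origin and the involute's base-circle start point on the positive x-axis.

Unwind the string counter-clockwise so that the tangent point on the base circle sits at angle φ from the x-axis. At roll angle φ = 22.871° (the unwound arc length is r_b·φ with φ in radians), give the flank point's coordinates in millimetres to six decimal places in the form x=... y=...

pitch radius r_p = m·N/2 = 2.200·76/2 = 83.600000
base radius r_b = r_p·cos α = 83.600000·cos 22.151° = 77.429767
roll angle φ = 22.871° = 0.39917425 rad
x = r_b·(cos φ + φ·sin φ) = 77.429767·(0.92138224 + 0.39917425·0.38865765) = 83.355030
y = r_b·(sin φ − φ·cos φ) = 77.429767·(0.38865765 − 0.39917425·0.92138224) = 1.615617

x=83.355030 y=1.615617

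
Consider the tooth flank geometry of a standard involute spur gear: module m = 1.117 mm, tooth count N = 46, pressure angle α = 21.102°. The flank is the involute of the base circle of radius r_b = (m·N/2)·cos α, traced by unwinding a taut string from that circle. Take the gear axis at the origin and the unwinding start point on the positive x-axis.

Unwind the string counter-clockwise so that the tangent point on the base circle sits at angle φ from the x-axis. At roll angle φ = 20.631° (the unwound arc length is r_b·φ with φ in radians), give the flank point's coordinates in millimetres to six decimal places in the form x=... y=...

pitch radius r_p = m·N/2 = 1.117·46/2 = 25.691000
base radius r_b = r_p·cos α = 25.691000·cos 21.102° = 23.968186
roll angle φ = 20.631° = 0.36007888 rad
x = r_b·(cos φ + φ·sin φ) = 23.968186·(0.93586903 + 0.36007888·0.35234805) = 25.472001
y = r_b·(sin φ − φ·cos φ) = 23.968186·(0.35234805 − 0.36007888·0.93586903) = 0.368184

x=25.472001 y=0.368184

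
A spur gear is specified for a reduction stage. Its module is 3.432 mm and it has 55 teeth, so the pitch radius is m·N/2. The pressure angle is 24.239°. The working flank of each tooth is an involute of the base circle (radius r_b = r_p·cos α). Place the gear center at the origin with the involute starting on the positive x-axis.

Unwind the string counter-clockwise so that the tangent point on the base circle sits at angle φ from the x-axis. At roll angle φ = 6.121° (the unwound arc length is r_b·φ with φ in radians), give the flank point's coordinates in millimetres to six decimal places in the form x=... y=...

pitch radius r_p = m·N/2 = 3.432·55/2 = 94.380000
base radius r_b = r_p·cos α = 94.380000·cos 24.239° = 86.059542
roll angle φ = 6.121° = 0.10683160 rad
x = r_b·(cos φ + φ·sin φ) = 86.059542·(0.99429893 + 0.10683160·0.10662851) = 86.549240
y = r_b·(sin φ − φ·cos φ) = 86.059542·(0.10662851 − 0.10683160·0.99429893) = 0.034937

x=86.549240 y=0.034937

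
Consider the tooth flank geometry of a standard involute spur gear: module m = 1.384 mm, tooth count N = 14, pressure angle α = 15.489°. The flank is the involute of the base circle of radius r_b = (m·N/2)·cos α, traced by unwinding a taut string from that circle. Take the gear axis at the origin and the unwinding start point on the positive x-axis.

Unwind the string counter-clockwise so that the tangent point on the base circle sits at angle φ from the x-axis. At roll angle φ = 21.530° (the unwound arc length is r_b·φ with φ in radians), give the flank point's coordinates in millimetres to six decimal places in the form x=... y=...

x=9.972207 y=0.162804

pitch radius r_p = m·N/2 = 1.384·14/2 = 9.688000
base radius r_b = r_p·cos α = 9.688000·cos 15.489° = 9.336149
roll angle φ = 21.530° = 0.37576939 rad
x = r_b·(cos φ + φ·sin φ) = 9.336149·(0.93022554 + 0.37576939·0.36698834) = 9.972207
y = r_b·(sin φ − φ·cos φ) = 9.336149·(0.36698834 − 0.37576939·0.93022554) = 0.162804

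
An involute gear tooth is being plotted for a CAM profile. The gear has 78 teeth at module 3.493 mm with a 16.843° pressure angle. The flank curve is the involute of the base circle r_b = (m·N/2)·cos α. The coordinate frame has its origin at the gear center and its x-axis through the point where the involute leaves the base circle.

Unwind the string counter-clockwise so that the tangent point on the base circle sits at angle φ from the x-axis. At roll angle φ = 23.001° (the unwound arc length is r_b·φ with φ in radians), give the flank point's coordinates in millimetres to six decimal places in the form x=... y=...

pitch radius r_p = m·N/2 = 3.493·78/2 = 136.227000
base radius r_b = r_p·cos α = 136.227000·cos 16.843° = 130.383177
roll angle φ = 23.001° = 0.40144318 rad
x = r_b·(cos φ + φ·sin φ) = 130.383177·(0.92049803 + 0.40144318·0.39074719) = 140.469727
y = r_b·(sin φ − φ·cos φ) = 130.383177·(0.39074719 − 0.40144318·0.92049803) = 2.766670

x=140.469727 y=2.766670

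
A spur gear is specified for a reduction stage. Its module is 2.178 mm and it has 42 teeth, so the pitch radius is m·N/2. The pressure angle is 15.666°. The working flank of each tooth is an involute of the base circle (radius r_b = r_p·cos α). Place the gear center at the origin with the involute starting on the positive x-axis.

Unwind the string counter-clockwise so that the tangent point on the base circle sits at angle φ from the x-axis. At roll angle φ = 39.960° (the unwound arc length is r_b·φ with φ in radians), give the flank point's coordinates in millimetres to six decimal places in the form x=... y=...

x=53.481829 y=4.741879

pitch radius r_p = m·N/2 = 2.178·42/2 = 45.738000
base radius r_b = r_p·cos α = 45.738000·cos 15.666° = 44.038932
roll angle φ = 39.960° = 0.69743357 rad
x = r_b·(cos φ + φ·sin φ) = 44.038932·(0.76649301 + 0.69743357·0.64225265) = 53.481829
y = r_b·(sin φ − φ·cos φ) = 44.038932·(0.64225265 − 0.69743357·0.76649301) = 4.741879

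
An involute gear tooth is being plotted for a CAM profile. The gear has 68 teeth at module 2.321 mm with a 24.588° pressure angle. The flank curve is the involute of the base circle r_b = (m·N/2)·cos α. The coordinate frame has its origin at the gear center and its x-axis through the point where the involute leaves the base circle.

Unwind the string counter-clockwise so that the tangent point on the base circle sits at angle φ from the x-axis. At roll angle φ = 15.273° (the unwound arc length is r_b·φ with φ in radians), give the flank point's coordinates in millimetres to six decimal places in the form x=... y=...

x=74.262673 y=0.449849

pitch radius r_p = m·N/2 = 2.321·68/2 = 78.914000
base radius r_b = r_p·cos α = 78.914000·cos 24.588° = 71.758337
roll angle φ = 15.273° = 0.26656414 rad
x = r_b·(cos φ + φ·sin φ) = 71.758337·(0.96468166 + 0.26656414·0.26341848) = 74.262673
y = r_b·(sin φ − φ·cos φ) = 71.758337·(0.26341848 − 0.26656414·0.96468166) = 0.449849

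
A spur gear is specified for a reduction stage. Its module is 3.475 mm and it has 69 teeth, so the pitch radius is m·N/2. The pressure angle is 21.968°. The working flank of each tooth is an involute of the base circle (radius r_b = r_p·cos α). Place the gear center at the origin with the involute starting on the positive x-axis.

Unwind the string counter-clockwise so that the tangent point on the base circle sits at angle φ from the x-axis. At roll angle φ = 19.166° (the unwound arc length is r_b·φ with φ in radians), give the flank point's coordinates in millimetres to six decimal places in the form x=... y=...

pitch radius r_p = m·N/2 = 3.475·69/2 = 119.887500
base radius r_b = r_p·cos α = 119.887500·cos 21.968° = 111.182820
roll angle φ = 19.166° = 0.33450980 rad
x = r_b·(cos φ + φ·sin φ) = 111.182820·(0.94457136 + 0.33450980·0.32830618) = 117.230386
y = r_b·(sin φ − φ·cos φ) = 111.182820·(0.32830618 − 0.33450980·0.94457136) = 1.371752

x=117.230386 y=1.371752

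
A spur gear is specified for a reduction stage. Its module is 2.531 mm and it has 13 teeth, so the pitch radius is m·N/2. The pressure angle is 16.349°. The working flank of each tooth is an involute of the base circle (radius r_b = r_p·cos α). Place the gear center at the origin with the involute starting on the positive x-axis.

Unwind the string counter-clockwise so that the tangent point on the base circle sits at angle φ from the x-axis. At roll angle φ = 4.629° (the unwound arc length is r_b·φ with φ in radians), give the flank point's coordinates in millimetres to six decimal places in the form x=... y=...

pitch radius r_p = m·N/2 = 2.531·13/2 = 16.451500
base radius r_b = r_p·cos α = 16.451500·cos 16.349° = 15.786282
roll angle φ = 4.629° = 0.08079129 rad
x = r_b·(cos φ + φ·sin φ) = 15.786282·(0.99673816 + 0.08079129·0.08070343) = 15.837718
y = r_b·(sin φ − φ·cos φ) = 15.786282·(0.08070343 − 0.08079129·0.99673816) = 0.002773

x=15.837718 y=0.002773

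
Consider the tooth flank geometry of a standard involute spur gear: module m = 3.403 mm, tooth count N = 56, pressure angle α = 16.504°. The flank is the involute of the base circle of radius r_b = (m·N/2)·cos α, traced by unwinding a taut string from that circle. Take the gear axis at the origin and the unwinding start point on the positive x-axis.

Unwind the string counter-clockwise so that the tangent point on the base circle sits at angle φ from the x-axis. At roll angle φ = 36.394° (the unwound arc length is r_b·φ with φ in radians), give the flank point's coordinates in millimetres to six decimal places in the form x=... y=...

pitch radius r_p = m·N/2 = 3.403·56/2 = 95.284000
base radius r_b = r_p·cos α = 95.284000·cos 16.504° = 91.358290
roll angle φ = 36.394° = 0.63519513 rad
x = r_b·(cos φ + φ·sin φ) = 91.358290·(0.80495594 + 0.63519513·0.59333460) = 107.970807
y = r_b·(sin φ − φ·cos φ) = 91.358290·(0.59333460 − 0.63519513·0.80495594) = 7.494167

x=107.970807 y=7.494167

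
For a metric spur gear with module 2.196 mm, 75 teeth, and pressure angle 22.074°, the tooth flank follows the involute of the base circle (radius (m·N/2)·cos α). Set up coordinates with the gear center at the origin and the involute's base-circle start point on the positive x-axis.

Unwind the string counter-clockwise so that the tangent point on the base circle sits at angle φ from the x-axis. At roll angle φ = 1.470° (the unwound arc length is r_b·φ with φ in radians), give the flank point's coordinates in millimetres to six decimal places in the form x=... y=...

x=76.338797 y=0.000430

pitch radius r_p = m·N/2 = 2.196·75/2 = 82.350000
base radius r_b = r_p·cos α = 82.350000·cos 22.074° = 76.313684
roll angle φ = 1.470° = 0.02565634 rad
x = r_b·(cos φ + φ·sin φ) = 76.313684·(0.99967089 + 0.02565634·0.02565353) = 76.338797
y = r_b·(sin φ − φ·cos φ) = 76.313684·(0.02565353 − 0.02565634·0.99967089) = 0.000430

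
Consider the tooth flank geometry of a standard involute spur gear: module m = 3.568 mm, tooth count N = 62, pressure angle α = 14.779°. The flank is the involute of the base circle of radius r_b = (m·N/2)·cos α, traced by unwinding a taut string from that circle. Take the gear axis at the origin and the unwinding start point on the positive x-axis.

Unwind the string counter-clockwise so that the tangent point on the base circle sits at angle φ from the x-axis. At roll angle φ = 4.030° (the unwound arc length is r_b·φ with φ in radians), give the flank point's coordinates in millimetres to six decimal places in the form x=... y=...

pitch radius r_p = m·N/2 = 3.568·62/2 = 110.608000
base radius r_b = r_p·cos α = 110.608000·cos 14.779° = 106.948750
roll angle φ = 4.030° = 0.07033677 rad
x = r_b·(cos φ + φ·sin φ) = 106.948750·(0.99752739 + 0.07033677·0.07027879) = 107.212975
y = r_b·(sin φ − φ·cos φ) = 106.948750·(0.07027879 − 0.07033677·0.99752739) = 0.012399

x=107.212975 y=0.012399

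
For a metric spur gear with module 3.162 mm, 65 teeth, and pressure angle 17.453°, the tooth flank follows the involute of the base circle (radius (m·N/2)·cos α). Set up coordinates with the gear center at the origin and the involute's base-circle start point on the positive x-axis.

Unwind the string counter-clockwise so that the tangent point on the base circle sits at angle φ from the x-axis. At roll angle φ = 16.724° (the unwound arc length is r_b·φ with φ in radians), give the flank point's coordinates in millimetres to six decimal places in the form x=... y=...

x=102.121713 y=0.805756

pitch radius r_p = m·N/2 = 3.162·65/2 = 102.765000
base radius r_b = r_p·cos α = 102.765000·cos 17.453° = 98.034039
roll angle φ = 16.724° = 0.29188886 rad
x = r_b·(cos φ + φ·sin φ) = 98.034039·(0.95770204 + 0.29188886·0.28776171) = 102.121713
y = r_b·(sin φ − φ·cos φ) = 98.034039·(0.28776171 − 0.29188886·0.95770204) = 0.805756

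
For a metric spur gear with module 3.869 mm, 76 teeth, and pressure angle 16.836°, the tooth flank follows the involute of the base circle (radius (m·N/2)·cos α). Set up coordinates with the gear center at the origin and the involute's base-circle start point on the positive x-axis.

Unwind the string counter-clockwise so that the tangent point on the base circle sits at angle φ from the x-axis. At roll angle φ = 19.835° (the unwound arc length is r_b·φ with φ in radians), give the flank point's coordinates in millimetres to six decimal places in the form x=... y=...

pitch radius r_p = m·N/2 = 3.869·76/2 = 147.022000
base radius r_b = r_p·cos α = 147.022000·cos 16.836° = 140.720300
roll angle φ = 19.835° = 0.34618606 rad
x = r_b·(cos φ + φ·sin φ) = 140.720300·(0.94067367 + 0.34618606·0.33931261) = 148.901632
y = r_b·(sin φ − φ·cos φ) = 140.720300·(0.33931261 − 0.34618606·0.94067367) = 1.922872

x=148.901632 y=1.922872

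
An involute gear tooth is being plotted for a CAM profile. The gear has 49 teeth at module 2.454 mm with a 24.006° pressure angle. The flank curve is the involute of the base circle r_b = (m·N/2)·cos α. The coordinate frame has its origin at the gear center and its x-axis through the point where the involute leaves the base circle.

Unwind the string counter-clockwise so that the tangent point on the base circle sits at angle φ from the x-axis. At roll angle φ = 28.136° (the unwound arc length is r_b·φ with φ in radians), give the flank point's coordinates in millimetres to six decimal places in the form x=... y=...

pitch radius r_p = m·N/2 = 2.454·49/2 = 60.123000
base radius r_b = r_p·cos α = 60.123000·cos 24.006° = 54.922532
roll angle φ = 28.136° = 0.49106584 rad
x = r_b·(cos φ + φ·sin φ) = 54.922532·(0.88183075 + 0.49106584·0.47156604) = 61.150787
y = r_b·(sin φ − φ·cos φ) = 54.922532·(0.47156604 − 0.49106584·0.88183075) = 2.116115

x=61.150787 y=2.116115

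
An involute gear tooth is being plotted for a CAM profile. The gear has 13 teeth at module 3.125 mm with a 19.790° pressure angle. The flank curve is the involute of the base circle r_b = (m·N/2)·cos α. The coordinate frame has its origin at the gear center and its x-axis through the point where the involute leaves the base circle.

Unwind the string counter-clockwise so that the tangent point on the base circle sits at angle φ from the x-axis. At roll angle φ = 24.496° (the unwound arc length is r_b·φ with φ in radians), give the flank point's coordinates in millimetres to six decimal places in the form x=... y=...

x=20.780614 y=0.488835

pitch radius r_p = m·N/2 = 3.125·13/2 = 20.312500
base radius r_b = r_p·cos α = 20.312500·cos 19.790° = 19.112841
roll angle φ = 24.496° = 0.42753585 rad
x = r_b·(cos φ + φ·sin φ) = 19.112841·(0.90999022 + 0.42753585·0.41462971) = 20.780614
y = r_b·(sin φ − φ·cos φ) = 19.112841·(0.41462971 − 0.42753585·0.90999022) = 0.488835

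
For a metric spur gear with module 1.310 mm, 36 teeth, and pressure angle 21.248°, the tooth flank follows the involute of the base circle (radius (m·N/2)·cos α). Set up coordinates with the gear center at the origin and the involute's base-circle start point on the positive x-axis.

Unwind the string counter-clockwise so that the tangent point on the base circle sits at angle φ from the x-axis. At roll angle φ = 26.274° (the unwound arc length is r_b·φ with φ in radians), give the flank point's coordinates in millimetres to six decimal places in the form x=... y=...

x=24.167694 y=0.691669

pitch radius r_p = m·N/2 = 1.310·36/2 = 23.580000
base radius r_b = r_p·cos α = 23.580000·cos 21.248° = 21.977044
roll angle φ = 26.274° = 0.45856781 rad
x = r_b·(cos φ + φ·sin φ) = 21.977044·(0.89668740 + 0.45856781·0.44266433) = 24.167694
y = r_b·(sin φ − φ·cos φ) = 21.977044·(0.44266433 − 0.45856781·0.89668740) = 0.691669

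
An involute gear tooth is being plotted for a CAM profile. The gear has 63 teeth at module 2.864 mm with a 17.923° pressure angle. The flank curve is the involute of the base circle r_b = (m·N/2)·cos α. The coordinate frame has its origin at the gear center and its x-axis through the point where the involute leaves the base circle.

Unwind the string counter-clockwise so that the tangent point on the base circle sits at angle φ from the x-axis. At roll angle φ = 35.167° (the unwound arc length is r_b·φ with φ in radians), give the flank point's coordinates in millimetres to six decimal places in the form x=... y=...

pitch radius r_p = m·N/2 = 2.864·63/2 = 90.216000
base radius r_b = r_p·cos α = 90.216000·cos 17.923° = 85.837903
roll angle φ = 35.167° = 0.61377994 rad
x = r_b·(cos φ + φ·sin φ) = 85.837903·(0.81747676 + 0.61377994·0.57596158) = 100.515362
y = r_b·(sin φ − φ·cos φ) = 85.837903·(0.57596158 − 0.61377994·0.81747676) = 6.370094

x=100.515362 y=6.370094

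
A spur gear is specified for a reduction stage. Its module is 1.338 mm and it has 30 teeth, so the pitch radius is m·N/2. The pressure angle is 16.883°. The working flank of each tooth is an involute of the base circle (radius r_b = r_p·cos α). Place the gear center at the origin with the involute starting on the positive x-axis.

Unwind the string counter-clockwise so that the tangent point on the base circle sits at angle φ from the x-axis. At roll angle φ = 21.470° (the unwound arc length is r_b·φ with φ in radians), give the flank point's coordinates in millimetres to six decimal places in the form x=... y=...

x=20.506364 y=0.332132

pitch radius r_p = m·N/2 = 1.338·30/2 = 20.070000
base radius r_b = r_p·cos α = 20.070000·cos 16.883° = 19.204979
roll angle φ = 21.470° = 0.37472219 rad
x = r_b·(cos φ + φ·sin φ) = 19.204979·(0.93060934 + 0.37472219·0.36601401) = 20.506364
y = r_b·(sin φ − φ·cos φ) = 19.204979·(0.36601401 − 0.37472219·0.93060934) = 0.332132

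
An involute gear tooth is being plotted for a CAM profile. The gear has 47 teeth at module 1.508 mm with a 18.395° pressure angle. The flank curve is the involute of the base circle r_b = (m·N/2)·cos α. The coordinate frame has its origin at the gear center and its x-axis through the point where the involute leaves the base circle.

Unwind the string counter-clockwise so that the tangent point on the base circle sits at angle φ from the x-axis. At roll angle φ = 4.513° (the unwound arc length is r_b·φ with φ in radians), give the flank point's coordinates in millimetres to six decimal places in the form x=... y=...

pitch radius r_p = m·N/2 = 1.508·47/2 = 35.438000
base radius r_b = r_p·cos α = 35.438000·cos 18.395° = 33.627244
roll angle φ = 4.513° = 0.07876671 rad
x = r_b·(cos φ + φ·sin φ) = 33.627244·(0.99689951 + 0.07876671·0.07868529) = 33.731397
y = r_b·(sin φ − φ·cos φ) = 33.627244·(0.07868529 − 0.07876671·0.99689951) = 0.005474

x=33.731397 y=0.005474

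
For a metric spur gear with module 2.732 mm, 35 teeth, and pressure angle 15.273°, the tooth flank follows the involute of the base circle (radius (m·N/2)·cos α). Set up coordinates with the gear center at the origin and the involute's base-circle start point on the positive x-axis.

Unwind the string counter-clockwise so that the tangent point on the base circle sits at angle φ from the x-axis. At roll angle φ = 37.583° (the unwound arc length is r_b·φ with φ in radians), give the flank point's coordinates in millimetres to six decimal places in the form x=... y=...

x=55.001621 y=4.155137

pitch radius r_p = m·N/2 = 2.732·35/2 = 47.810000
base radius r_b = r_p·cos α = 47.810000·cos 15.273° = 46.121430
roll angle φ = 37.583° = 0.65594709 rad
x = r_b·(cos φ + φ·sin φ) = 46.121430·(0.79247064 + 0.65594709·0.60991006) = 55.001621
y = r_b·(sin φ − φ·cos φ) = 46.121430·(0.60991006 − 0.65594709·0.79247064) = 4.155137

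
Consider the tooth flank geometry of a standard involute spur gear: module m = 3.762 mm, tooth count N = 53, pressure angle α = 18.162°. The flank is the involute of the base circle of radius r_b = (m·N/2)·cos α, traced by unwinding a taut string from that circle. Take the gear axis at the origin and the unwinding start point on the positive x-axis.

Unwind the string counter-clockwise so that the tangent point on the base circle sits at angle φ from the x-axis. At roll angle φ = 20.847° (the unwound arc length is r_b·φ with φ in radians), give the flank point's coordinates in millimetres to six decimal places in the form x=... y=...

x=100.790402 y=1.500898

pitch radius r_p = m·N/2 = 3.762·53/2 = 99.693000
base radius r_b = r_p·cos α = 99.693000·cos 18.162° = 94.726194
roll angle φ = 20.847° = 0.36384879 rad
x = r_b·(cos φ + φ·sin φ) = 94.726194·(0.93453407 + 0.36384879·0.35587368) = 100.790402
y = r_b·(sin φ − φ·cos φ) = 94.726194·(0.35587368 − 0.36384879·0.93453407) = 1.500898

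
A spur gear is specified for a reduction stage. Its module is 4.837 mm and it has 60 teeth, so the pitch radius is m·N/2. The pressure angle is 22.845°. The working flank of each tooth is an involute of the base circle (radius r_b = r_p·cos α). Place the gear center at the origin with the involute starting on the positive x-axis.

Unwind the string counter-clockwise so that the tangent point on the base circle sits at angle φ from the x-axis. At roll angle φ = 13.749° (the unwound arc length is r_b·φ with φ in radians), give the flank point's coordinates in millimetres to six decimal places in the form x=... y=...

pitch radius r_p = m·N/2 = 4.837·60/2 = 145.110000
base radius r_b = r_p·cos α = 145.110000·cos 22.845° = 133.727356
roll angle φ = 13.749° = 0.23996532 rad
x = r_b·(cos φ + φ·sin φ) = 133.727356·(0.97134622 + 0.23996532·0.23766894) = 137.522340
y = r_b·(sin φ − φ·cos φ) = 133.727356·(0.23766894 − 0.23996532·0.97134622) = 0.612409

x=137.522340 y=0.612409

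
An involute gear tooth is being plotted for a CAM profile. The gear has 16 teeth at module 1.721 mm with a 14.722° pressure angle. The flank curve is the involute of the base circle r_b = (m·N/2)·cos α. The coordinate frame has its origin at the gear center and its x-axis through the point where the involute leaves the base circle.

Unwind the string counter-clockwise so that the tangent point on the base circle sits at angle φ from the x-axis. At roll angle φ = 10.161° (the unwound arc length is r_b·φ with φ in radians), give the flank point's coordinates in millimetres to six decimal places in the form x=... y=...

pitch radius r_p = m·N/2 = 1.721·16/2 = 13.768000
base radius r_b = r_p·cos α = 13.768000·cos 14.722° = 13.316000
roll angle φ = 10.161° = 0.17734291 rad
x = r_b·(cos φ + φ·sin φ) = 13.316000·(0.98431592 + 0.17734291·0.17641478) = 13.523754
y = r_b·(sin φ − φ·cos φ) = 13.316000·(0.17641478 − 0.17734291·0.98431592) = 0.024679

x=13.523754 y=0.024679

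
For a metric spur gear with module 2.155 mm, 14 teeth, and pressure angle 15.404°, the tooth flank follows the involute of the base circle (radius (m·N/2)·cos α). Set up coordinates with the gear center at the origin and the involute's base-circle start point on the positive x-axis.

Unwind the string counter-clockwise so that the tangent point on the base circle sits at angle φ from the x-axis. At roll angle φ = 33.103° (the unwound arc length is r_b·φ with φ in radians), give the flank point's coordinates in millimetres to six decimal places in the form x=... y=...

x=16.771529 y=0.904072

pitch radius r_p = m·N/2 = 2.155·14/2 = 15.085000
base radius r_b = r_p·cos α = 15.085000·cos 15.404° = 14.543099
roll angle φ = 33.103° = 0.57775634 rad
x = r_b·(cos φ + φ·sin φ) = 14.543099·(0.83769012 + 0.57775634·0.54614582) = 16.771529
y = r_b·(sin φ − φ·cos φ) = 14.543099·(0.54614582 − 0.57775634·0.83769012) = 0.904072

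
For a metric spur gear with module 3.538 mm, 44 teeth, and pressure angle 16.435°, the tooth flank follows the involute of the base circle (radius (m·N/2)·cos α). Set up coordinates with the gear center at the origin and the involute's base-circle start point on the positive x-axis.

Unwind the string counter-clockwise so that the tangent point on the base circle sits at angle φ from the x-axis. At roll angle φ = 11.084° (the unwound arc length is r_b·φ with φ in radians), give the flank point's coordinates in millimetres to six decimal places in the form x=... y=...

pitch radius r_p = m·N/2 = 3.538·44/2 = 77.836000
base radius r_b = r_p·cos α = 77.836000·cos 16.435° = 74.655724
roll angle φ = 11.084° = 0.19345229 rad
x = r_b·(cos φ + φ·sin φ) = 74.655724·(0.98134639 + 0.19345229·0.19224793) = 76.039631
y = r_b·(sin φ − φ·cos φ) = 74.655724·(0.19224793 − 0.19345229·0.98134639) = 0.179489

x=76.039631 y=0.179489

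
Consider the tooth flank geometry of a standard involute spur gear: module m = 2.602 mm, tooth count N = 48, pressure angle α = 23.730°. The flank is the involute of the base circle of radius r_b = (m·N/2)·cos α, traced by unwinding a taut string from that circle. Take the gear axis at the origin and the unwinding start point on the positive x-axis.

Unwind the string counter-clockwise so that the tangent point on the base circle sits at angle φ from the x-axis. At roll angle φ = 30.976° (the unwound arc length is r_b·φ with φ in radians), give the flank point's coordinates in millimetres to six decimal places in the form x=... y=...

pitch radius r_p = m·N/2 = 2.602·48/2 = 62.448000
base radius r_b = r_p·cos α = 62.448000·cos 23.730° = 57.168147
roll angle φ = 30.976° = 0.54063319 rad
x = r_b·(cos φ + φ·sin φ) = 57.168147·(0.85738296 + 0.54063319·0.51467898) = 64.922177
y = r_b·(sin φ − φ·cos φ) = 57.168147·(0.51467898 − 0.54063319·0.85738296) = 2.924110

x=64.922177 y=2.924110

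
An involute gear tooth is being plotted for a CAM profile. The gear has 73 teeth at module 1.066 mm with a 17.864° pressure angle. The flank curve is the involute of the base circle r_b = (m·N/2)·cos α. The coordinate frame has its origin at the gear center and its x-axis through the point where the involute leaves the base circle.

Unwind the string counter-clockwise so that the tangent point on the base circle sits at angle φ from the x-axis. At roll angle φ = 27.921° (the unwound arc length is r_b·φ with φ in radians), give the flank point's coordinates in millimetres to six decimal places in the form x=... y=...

pitch radius r_p = m·N/2 = 1.066·73/2 = 38.909000
base radius r_b = r_p·cos α = 38.909000·cos 17.864° = 37.033093
roll angle φ = 27.921° = 0.48731338 rad
x = r_b·(cos φ + φ·sin φ) = 37.033093·(0.88359407 + 0.48731338·0.46825370) = 41.172666
y = r_b·(sin φ − φ·cos φ) = 37.033093·(0.46825370 − 0.48731338·0.88359407) = 1.394907

x=41.172666 y=1.394907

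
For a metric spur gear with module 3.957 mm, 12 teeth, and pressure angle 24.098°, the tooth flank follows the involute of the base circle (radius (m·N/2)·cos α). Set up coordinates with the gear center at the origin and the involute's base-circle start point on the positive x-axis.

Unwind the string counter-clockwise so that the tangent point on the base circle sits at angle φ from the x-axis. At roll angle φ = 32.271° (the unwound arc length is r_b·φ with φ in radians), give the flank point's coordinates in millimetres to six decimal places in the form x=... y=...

pitch radius r_p = m·N/2 = 3.957·12/2 = 23.742000
base radius r_b = r_p·cos α = 23.742000·cos 24.098° = 21.672847
roll angle φ = 32.271° = 0.56323520 rad
x = r_b·(cos φ + φ·sin φ) = 21.672847·(0.84553218 + 0.56323520·0.53392446) = 24.842658
y = r_b·(sin φ − φ·cos φ) = 21.672847·(0.53392446 − 0.56323520·0.84553218) = 1.250327

x=24.842658 y=1.250327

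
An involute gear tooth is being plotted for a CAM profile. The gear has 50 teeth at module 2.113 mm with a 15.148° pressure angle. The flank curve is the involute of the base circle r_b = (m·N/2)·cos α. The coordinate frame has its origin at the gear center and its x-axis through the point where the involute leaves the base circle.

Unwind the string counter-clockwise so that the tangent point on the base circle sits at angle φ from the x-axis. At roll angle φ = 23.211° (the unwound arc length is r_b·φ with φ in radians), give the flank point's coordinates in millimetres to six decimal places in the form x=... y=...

x=55.003460 y=1.111551

pitch radius r_p = m·N/2 = 2.113·50/2 = 52.825000
base radius r_b = r_p·cos α = 52.825000·cos 15.148° = 50.989545
roll angle φ = 23.211° = 0.40510837 rad
x = r_b·(cos φ + φ·sin φ) = 50.989545·(0.91905969 + 0.40510837·0.39411836) = 55.003460
y = r_b·(sin φ − φ·cos φ) = 50.989545·(0.39411836 − 0.40510837·0.91905969) = 1.111551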